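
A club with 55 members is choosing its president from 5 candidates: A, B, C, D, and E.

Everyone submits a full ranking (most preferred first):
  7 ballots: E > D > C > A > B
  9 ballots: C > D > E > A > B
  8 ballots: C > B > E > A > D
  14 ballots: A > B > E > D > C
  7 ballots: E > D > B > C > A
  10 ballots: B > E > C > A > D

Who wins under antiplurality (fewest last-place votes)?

E

Last-place votes: A 7, B 16, C 14, D 18, E 0.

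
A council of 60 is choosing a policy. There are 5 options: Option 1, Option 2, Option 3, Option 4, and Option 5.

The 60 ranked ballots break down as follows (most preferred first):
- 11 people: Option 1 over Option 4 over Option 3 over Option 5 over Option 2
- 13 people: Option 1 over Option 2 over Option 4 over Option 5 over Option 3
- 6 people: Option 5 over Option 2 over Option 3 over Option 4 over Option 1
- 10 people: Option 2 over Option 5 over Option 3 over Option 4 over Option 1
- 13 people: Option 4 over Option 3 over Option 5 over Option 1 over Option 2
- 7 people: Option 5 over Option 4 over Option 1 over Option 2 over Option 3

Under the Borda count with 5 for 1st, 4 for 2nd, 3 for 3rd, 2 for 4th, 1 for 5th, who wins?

Option 4

Option 1: 11×5 + 13×5 + 6×1 + 10×1 + 13×2 + 7×3 = 183
Option 2: 11×1 + 13×4 + 6×4 + 10×5 + 13×1 + 7×2 = 164
Option 3: 11×3 + 13×1 + 6×3 + 10×3 + 13×4 + 7×1 = 153
Option 4: 11×4 + 13×3 + 6×2 + 10×2 + 13×5 + 7×4 = 208
Option 5: 11×2 + 13×2 + 6×5 + 10×4 + 13×3 + 7×5 = 192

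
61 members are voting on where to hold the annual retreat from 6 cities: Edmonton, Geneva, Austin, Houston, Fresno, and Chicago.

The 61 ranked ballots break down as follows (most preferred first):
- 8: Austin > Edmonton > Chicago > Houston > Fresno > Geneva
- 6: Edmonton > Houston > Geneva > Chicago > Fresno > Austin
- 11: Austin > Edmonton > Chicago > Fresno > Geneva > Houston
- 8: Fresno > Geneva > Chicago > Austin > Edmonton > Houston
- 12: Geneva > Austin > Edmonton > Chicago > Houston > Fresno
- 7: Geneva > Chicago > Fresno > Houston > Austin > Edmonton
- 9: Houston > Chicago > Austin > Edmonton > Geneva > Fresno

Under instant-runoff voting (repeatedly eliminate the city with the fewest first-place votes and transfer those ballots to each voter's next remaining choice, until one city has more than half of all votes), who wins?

Geneva

Round 1: Edmonton 6, Geneva 19, Austin 19, Houston 9, Fresno 8, Chicago 0. Chicago eliminated.
Round 2: Edmonton 6, Geneva 19, Austin 19, Houston 9, Fresno 8. Edmonton eliminated.
Round 3: Geneva 19, Austin 19, Houston 15, Fresno 8. Fresno eliminated.
Round 4: Geneva 27, Austin 19, Houston 15. Houston eliminated.
Round 5: Geneva 33, Austin 28. Geneva has a majority (≥31).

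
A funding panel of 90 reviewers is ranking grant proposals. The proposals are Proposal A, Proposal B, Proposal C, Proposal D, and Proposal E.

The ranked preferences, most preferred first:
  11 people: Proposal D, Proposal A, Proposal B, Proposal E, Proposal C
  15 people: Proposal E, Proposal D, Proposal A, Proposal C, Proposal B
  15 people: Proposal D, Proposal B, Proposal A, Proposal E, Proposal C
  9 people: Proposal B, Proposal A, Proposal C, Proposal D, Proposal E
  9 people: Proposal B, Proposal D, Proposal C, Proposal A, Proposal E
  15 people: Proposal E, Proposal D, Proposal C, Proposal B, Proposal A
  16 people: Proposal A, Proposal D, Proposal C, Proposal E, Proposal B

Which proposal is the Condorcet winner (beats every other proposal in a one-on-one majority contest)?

Proposal D

Proposal D vs Proposal A: 65–25
Proposal D vs Proposal B: 72–18
Proposal D vs Proposal C: 81–9
Proposal D vs Proposal E: 60–30
Proposal D beats every other proposal.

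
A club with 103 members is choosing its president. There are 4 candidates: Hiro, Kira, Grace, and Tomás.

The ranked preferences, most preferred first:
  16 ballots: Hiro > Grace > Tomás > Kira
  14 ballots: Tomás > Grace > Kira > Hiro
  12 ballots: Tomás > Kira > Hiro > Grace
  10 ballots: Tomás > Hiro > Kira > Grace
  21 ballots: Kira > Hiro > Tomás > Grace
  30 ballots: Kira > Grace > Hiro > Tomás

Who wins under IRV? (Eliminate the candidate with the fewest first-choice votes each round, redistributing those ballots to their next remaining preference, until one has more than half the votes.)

Round 1: Hiro 16, Kira 51, Grace 0, Tomás 36. Grace eliminated.
Round 2: Hiro 16, Kira 51, Tomás 36. Hiro eliminated.
Round 3: Kira 51, Tomás 52. Tomás has a majority (≥52).

Tomás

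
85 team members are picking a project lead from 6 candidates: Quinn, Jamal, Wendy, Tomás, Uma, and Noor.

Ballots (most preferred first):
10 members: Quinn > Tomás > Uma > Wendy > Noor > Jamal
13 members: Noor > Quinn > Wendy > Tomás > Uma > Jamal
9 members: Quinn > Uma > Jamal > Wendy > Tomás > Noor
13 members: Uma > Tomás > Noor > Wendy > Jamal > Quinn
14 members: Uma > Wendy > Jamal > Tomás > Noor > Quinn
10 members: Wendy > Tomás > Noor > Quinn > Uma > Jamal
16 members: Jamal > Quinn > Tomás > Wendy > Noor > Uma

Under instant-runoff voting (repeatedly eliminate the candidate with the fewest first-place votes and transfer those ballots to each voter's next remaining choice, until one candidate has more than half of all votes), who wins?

Round 1: Quinn 19, Jamal 16, Wendy 10, Tomás 0, Uma 27, Noor 13. Tomás eliminated.
Round 2: Quinn 19, Jamal 16, Wendy 10, Uma 27, Noor 13. Wendy eliminated.
Round 3: Quinn 19, Jamal 16, Uma 27, Noor 23. Jamal eliminated.
Round 4: Quinn 35, Uma 27, Noor 23. Noor eliminated.
Round 5: Quinn 58, Uma 27. Quinn has a majority (≥43).

Quinn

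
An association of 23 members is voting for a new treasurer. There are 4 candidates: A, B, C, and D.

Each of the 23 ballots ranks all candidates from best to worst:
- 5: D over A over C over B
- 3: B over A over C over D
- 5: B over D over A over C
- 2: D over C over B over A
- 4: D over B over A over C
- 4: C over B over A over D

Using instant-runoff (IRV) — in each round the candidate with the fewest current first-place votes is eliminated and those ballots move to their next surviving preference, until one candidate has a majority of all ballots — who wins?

B

Round 1: A 0, B 8, C 4, D 11. A eliminated.
Round 2: B 8, C 4, D 11. C eliminated.
Round 3: B 12, D 11. B has a majority (≥12).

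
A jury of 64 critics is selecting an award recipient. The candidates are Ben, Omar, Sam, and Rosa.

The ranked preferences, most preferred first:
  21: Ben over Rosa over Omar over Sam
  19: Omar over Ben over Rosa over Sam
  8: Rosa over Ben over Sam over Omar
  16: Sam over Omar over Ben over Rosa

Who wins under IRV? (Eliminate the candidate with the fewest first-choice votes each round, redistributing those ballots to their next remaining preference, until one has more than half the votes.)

Omar

Round 1: Ben 21, Omar 19, Sam 16, Rosa 8. Rosa eliminated.
Round 2: Ben 29, Omar 19, Sam 16. Sam eliminated.
Round 3: Ben 29, Omar 35. Omar has a majority (≥33).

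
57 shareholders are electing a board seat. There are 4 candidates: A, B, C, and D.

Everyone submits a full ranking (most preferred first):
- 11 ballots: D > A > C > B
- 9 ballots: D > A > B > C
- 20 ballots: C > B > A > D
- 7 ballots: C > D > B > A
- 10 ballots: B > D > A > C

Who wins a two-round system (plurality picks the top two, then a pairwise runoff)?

D

Round 1 first-place votes: A 0, B 10, C 27, D 20. C and D advance.
Runoff: C is ranked above D on 27 ballots, D above C on 30.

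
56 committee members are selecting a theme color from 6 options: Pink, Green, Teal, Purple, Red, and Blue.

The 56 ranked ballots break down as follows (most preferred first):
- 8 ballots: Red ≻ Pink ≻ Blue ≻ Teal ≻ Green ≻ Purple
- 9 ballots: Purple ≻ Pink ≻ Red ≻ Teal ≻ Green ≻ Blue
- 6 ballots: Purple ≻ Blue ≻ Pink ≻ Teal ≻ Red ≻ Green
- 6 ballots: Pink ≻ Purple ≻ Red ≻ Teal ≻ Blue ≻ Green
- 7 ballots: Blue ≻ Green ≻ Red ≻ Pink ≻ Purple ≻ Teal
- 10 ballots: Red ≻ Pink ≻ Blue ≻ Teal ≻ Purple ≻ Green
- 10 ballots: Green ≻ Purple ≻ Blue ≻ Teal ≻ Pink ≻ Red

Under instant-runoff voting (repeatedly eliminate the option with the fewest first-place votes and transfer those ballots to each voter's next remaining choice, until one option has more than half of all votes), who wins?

Purple

Round 1: Pink 6, Green 10, Teal 0, Purple 15, Red 18, Blue 7. Teal eliminated.
Round 2: Pink 6, Green 10, Purple 15, Red 18, Blue 7. Pink eliminated.
Round 3: Green 10, Purple 21, Red 18, Blue 7. Blue eliminated.
Round 4: Green 17, Purple 21, Red 18. Green eliminated.
Round 5: Purple 31, Red 25. Purple has a majority (≥29).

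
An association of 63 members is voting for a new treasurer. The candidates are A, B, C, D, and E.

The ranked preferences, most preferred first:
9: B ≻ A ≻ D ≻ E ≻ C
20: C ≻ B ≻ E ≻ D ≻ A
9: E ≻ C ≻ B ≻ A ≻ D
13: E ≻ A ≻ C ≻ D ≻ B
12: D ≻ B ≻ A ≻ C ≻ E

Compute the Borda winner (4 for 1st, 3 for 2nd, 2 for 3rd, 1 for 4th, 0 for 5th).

B

A: 9×3 + 20×0 + 9×1 + 13×3 + 12×2 = 99
B: 9×4 + 20×3 + 9×2 + 13×0 + 12×3 = 150
C: 9×0 + 20×4 + 9×3 + 13×2 + 12×1 = 145
D: 9×2 + 20×1 + 9×0 + 13×1 + 12×4 = 99
E: 9×1 + 20×2 + 9×4 + 13×4 + 12×0 = 137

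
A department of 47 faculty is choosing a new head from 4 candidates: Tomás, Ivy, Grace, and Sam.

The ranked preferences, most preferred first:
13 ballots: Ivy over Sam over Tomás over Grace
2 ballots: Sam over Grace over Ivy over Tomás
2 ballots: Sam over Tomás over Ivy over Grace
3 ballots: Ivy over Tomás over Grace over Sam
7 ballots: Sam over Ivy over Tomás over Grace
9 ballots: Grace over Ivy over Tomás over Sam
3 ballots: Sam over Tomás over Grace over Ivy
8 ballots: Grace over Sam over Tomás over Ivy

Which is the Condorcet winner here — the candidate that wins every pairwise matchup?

Ivy

Ivy vs Tomás: 34–13
Ivy vs Grace: 25–22
Ivy vs Sam: 25–22
Ivy beats every other candidate.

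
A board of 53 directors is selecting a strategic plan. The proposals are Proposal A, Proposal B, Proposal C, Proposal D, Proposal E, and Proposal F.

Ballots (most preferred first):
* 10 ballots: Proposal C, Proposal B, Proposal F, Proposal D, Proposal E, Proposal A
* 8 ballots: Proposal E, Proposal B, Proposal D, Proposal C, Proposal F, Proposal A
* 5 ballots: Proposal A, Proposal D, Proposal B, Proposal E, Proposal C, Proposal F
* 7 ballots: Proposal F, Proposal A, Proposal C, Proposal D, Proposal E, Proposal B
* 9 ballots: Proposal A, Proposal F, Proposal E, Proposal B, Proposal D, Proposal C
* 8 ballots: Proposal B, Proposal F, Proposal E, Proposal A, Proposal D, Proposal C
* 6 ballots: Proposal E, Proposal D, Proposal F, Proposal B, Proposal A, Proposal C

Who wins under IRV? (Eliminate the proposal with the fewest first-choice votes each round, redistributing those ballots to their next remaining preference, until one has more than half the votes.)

Proposal E

Round 1: Proposal A 14, Proposal B 8, Proposal C 10, Proposal D 0, Proposal E 14, Proposal F 7. Proposal D eliminated.
Round 2: Proposal A 14, Proposal B 8, Proposal C 10, Proposal E 14, Proposal F 7. Proposal F eliminated.
Round 3: Proposal A 21, Proposal B 8, Proposal C 10, Proposal E 14. Proposal B eliminated.
Round 4: Proposal A 21, Proposal C 10, Proposal E 22. Proposal C eliminated.
Round 5: Proposal A 21, Proposal E 32. Proposal E has a majority (≥27).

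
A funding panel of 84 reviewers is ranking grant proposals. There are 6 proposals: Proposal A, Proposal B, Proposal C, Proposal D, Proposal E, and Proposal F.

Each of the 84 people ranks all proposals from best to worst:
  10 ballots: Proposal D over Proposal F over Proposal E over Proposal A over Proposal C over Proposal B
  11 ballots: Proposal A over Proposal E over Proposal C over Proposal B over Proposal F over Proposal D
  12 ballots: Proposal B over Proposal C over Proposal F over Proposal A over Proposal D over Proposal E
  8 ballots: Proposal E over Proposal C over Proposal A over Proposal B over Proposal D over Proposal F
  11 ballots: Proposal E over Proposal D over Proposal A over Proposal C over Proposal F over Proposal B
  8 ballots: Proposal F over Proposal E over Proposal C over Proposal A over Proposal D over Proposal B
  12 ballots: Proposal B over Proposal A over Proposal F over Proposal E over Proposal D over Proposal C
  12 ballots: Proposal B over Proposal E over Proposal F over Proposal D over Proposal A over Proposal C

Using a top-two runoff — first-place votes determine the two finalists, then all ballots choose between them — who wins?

Proposal E

Round 1 first-place votes: Proposal A 11, Proposal B 36, Proposal C 0, Proposal D 10, Proposal E 19, Proposal F 8. Proposal B and Proposal E advance.
Runoff: Proposal B is ranked above Proposal E on 36 ballots, Proposal E above Proposal B on 48.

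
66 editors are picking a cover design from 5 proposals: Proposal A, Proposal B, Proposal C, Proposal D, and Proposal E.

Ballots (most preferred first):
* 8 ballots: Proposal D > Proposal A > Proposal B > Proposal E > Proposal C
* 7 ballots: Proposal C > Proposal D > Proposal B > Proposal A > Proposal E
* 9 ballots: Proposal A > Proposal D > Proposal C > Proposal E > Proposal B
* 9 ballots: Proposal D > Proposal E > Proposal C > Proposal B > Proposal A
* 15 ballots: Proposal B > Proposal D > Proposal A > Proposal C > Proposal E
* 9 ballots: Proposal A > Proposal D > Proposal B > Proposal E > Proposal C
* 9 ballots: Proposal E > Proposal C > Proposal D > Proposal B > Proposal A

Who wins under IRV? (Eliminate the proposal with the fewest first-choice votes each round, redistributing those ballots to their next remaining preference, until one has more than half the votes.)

Proposal D

Round 1: Proposal A 18, Proposal B 15, Proposal C 7, Proposal D 17, Proposal E 9. Proposal C eliminated.
Round 2: Proposal A 18, Proposal B 15, Proposal D 24, Proposal E 9. Proposal E eliminated.
Round 3: Proposal A 18, Proposal B 15, Proposal D 33. Proposal B eliminated.
Round 4: Proposal A 18, Proposal D 48. Proposal D has a majority (≥34).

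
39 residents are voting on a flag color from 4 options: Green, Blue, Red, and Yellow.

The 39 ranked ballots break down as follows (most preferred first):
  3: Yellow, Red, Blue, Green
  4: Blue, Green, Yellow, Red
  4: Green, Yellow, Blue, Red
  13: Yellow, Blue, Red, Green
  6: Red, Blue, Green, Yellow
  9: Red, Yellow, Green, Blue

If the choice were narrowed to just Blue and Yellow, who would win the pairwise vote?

Yellow

Blue is ranked above Yellow on 10 ballots; Yellow above Blue on 29.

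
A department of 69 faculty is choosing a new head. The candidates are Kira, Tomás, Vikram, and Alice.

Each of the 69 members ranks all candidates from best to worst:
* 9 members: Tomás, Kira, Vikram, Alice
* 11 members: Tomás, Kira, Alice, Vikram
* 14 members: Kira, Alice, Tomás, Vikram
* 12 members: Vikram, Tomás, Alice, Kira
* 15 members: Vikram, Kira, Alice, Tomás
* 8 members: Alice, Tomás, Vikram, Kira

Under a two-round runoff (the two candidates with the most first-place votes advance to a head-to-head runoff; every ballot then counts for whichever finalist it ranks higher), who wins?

Tomás

Round 1 first-place votes: Kira 14, Tomás 20, Vikram 27, Alice 8. Vikram and Tomás advance.
Runoff: Vikram is ranked above Tomás on 27 ballots, Tomás above Vikram on 42.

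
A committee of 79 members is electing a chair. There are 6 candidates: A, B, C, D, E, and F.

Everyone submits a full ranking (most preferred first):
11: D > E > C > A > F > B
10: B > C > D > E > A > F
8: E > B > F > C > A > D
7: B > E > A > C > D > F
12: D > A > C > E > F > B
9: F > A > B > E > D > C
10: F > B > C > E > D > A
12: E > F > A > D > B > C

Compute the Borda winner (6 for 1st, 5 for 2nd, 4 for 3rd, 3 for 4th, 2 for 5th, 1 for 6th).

E

A: 11×3 + 10×2 + 8×2 + 7×4 + 12×5 + 9×5 + 10×1 + 12×4 = 260
B: 11×1 + 10×6 + 8×5 + 7×6 + 12×1 + 9×4 + 10×5 + 12×2 = 275
C: 11×4 + 10×5 + 8×3 + 7×3 + 12×4 + 9×1 + 10×4 + 12×1 = 248
D: 11×6 + 10×4 + 8×1 + 7×2 + 12×6 + 9×2 + 10×2 + 12×3 = 274
E: 11×5 + 10×3 + 8×6 + 7×5 + 12×3 + 9×3 + 10×3 + 12×6 = 333
F: 11×2 + 10×1 + 8×4 + 7×1 + 12×2 + 9×6 + 10×6 + 12×5 = 269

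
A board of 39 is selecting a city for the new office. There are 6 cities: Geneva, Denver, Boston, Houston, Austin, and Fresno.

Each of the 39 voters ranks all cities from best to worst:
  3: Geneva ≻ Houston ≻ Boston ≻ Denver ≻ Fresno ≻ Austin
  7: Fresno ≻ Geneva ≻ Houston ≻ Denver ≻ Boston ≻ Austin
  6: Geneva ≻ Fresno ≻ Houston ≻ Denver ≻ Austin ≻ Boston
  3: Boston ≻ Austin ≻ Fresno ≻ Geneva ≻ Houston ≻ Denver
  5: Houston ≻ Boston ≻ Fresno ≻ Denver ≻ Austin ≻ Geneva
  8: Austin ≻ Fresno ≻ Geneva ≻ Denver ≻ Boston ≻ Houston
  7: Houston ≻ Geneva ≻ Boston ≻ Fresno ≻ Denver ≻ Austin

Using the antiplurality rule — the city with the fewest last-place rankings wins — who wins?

Fresno

Last-place votes: Geneva 5, Denver 3, Boston 6, Houston 8, Austin 17, Fresno 0.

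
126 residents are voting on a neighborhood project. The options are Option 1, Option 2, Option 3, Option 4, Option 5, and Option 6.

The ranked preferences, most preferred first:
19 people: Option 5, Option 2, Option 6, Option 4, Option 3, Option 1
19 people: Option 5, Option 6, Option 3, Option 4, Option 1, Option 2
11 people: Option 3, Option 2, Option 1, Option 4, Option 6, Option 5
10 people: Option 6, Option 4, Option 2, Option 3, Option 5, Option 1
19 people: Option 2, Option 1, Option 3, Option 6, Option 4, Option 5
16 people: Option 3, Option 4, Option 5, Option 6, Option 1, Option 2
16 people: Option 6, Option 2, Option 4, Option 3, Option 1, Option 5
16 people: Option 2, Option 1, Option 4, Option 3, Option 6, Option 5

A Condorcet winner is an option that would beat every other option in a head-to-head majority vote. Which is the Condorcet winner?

Option 2 vs Option 1: 91–35
Option 2 vs Option 3: 80–46
Option 2 vs Option 4: 81–45
Option 2 vs Option 5: 72–54
Option 2 vs Option 6: 65–61
Option 2 beats every other option.

Option 2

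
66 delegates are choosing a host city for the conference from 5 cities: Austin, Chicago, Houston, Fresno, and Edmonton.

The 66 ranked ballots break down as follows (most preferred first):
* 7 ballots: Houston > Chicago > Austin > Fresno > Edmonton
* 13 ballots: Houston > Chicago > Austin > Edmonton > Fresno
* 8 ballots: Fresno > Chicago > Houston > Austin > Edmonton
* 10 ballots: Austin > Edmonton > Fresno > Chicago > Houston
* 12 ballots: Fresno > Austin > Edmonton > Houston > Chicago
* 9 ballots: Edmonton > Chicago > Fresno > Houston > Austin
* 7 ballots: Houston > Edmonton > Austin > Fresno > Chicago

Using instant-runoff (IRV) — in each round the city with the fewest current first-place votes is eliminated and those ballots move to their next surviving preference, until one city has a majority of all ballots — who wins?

Round 1: Austin 10, Chicago 0, Houston 27, Fresno 20, Edmonton 9. Chicago eliminated.
Round 2: Austin 10, Houston 27, Fresno 20, Edmonton 9. Edmonton eliminated.
Round 3: Austin 10, Houston 27, Fresno 29. Austin eliminated.
Round 4: Houston 27, Fresno 39. Fresno has a majority (≥34).

Fresno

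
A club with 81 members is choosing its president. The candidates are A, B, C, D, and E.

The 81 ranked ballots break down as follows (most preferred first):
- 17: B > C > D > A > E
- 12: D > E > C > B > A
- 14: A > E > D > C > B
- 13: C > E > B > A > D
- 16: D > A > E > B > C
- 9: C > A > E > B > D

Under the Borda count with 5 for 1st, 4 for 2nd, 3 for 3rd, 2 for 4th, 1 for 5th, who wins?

A: 17×2 + 12×1 + 14×5 + 13×2 + 16×4 + 9×4 = 242
B: 17×5 + 12×2 + 14×1 + 13×3 + 16×2 + 9×2 = 212
C: 17×4 + 12×3 + 14×2 + 13×5 + 16×1 + 9×5 = 258
D: 17×3 + 12×5 + 14×3 + 13×1 + 16×5 + 9×1 = 255
E: 17×1 + 12×4 + 14×4 + 13×4 + 16×3 + 9×3 = 248

C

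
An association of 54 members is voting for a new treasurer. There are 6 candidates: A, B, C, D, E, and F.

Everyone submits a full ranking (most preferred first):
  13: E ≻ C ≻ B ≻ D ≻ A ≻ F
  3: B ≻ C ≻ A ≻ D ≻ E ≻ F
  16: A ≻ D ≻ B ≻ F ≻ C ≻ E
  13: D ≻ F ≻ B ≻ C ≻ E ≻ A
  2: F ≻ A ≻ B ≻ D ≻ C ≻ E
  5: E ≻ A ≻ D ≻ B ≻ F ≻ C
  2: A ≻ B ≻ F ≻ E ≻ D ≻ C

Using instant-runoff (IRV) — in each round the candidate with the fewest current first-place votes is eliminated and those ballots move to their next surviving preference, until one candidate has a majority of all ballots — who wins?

E

Round 1: A 18, B 3, C 0, D 13, E 18, F 2. C eliminated.
Round 2: A 18, B 3, D 13, E 18, F 2. F eliminated.
Round 3: A 20, B 3, D 13, E 18. B eliminated.
Round 4: A 23, D 13, E 18. D eliminated.
Round 5: A 23, E 31. E has a majority (≥28).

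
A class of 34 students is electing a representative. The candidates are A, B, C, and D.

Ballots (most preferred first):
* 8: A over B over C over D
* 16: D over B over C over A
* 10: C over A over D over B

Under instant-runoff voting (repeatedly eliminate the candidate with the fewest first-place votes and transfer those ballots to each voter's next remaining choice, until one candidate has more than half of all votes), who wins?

C

Round 1: A 8, B 0, C 10, D 16. B eliminated.
Round 2: A 8, C 10, D 16. A eliminated.
Round 3: C 18, D 16. C has a majority (≥18).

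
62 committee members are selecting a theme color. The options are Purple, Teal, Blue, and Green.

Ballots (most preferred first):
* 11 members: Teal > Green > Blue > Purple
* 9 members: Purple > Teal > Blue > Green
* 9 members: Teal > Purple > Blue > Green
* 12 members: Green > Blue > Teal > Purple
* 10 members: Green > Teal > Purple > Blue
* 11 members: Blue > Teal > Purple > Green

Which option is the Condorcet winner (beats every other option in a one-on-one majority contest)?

Teal

Teal vs Purple: 53–9
Teal vs Blue: 39–23
Teal vs Green: 40–22
Teal beats every other option.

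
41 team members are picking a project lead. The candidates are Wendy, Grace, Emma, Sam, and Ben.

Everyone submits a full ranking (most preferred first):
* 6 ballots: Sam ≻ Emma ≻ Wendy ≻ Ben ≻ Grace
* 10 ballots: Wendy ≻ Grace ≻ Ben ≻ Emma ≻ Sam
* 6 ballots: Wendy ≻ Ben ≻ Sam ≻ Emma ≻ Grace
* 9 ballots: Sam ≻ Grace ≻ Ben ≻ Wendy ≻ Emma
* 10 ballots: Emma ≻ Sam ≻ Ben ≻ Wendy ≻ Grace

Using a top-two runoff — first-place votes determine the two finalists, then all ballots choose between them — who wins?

Round 1 first-place votes: Wendy 16, Grace 0, Emma 10, Sam 15, Ben 0. Wendy and Sam advance.
Runoff: Wendy is ranked above Sam on 16 ballots, Sam above Wendy on 25.

Sam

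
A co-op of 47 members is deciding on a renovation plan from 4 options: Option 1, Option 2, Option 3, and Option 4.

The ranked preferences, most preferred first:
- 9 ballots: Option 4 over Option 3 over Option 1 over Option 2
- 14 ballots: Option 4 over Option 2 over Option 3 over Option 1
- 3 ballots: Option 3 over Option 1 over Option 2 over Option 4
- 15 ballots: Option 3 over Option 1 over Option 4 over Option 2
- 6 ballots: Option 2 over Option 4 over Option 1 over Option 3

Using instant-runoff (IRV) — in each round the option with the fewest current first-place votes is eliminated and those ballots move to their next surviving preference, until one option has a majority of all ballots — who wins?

Round 1: Option 1 0, Option 2 6, Option 3 18, Option 4 23. Option 1 eliminated.
Round 2: Option 2 6, Option 3 18, Option 4 23. Option 2 eliminated.
Round 3: Option 3 18, Option 4 29. Option 4 has a majority (≥24).

Option 4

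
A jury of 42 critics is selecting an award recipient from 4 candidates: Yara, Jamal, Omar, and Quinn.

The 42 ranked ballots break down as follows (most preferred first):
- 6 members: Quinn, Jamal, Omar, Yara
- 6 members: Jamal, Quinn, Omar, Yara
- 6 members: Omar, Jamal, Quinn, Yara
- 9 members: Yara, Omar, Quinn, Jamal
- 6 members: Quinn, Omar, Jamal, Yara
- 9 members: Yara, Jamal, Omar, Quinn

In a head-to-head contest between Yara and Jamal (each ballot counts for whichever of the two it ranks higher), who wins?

Yara is ranked above Jamal on 18 ballots; Jamal above Yara on 24.

Jamal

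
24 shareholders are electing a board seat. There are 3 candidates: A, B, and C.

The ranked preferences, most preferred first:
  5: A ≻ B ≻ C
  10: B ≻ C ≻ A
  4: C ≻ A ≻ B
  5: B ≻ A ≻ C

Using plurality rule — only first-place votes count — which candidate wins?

First-place votes: A 5, B 15, C 4.

B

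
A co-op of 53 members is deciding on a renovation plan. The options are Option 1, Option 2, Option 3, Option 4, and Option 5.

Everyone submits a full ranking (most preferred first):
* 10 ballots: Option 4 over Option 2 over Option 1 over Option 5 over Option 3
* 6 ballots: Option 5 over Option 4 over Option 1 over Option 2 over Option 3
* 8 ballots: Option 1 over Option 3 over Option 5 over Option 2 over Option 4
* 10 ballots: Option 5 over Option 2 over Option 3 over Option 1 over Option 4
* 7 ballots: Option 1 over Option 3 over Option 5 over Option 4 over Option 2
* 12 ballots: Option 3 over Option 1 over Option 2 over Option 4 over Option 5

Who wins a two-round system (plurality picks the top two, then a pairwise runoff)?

Round 1 first-place votes: Option 1 15, Option 2 0, Option 3 12, Option 4 10, Option 5 16. Option 5 and Option 1 advance.
Runoff: Option 5 is ranked above Option 1 on 16 ballots, Option 1 above Option 5 on 37.

Option 1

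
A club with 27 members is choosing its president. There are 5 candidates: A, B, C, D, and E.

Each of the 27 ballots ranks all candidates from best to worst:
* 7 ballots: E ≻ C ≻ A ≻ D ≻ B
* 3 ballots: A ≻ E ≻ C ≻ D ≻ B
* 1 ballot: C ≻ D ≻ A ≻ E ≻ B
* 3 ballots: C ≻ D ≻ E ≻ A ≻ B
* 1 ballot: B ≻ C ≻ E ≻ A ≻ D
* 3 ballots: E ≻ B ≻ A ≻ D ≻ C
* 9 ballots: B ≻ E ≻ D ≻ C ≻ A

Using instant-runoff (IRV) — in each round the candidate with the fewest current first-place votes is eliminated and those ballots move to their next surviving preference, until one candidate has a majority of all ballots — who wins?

Round 1: A 3, B 10, C 4, D 0, E 10. D eliminated.
Round 2: A 3, B 10, C 4, E 10. A eliminated.
Round 3: B 10, C 4, E 13. C eliminated.
Round 4: B 10, E 17. E has a majority (≥14).

E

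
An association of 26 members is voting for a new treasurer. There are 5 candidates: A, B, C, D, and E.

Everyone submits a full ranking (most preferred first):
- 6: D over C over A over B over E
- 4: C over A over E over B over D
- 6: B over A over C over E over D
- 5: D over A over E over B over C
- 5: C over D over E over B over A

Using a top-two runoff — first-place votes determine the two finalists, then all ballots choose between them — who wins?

Round 1 first-place votes: A 0, B 6, C 9, D 11, E 0. D and C advance.
Runoff: D is ranked above C on 11 ballots, C above D on 15.

C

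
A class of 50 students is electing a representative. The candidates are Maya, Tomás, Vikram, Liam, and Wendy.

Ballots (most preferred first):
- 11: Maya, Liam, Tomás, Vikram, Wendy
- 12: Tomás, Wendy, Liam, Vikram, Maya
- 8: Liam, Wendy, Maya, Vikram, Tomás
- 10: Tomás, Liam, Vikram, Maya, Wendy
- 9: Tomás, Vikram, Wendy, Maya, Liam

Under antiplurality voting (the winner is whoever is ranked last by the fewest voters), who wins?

Vikram

Last-place votes: Maya 12, Tomás 8, Vikram 0, Liam 9, Wendy 21.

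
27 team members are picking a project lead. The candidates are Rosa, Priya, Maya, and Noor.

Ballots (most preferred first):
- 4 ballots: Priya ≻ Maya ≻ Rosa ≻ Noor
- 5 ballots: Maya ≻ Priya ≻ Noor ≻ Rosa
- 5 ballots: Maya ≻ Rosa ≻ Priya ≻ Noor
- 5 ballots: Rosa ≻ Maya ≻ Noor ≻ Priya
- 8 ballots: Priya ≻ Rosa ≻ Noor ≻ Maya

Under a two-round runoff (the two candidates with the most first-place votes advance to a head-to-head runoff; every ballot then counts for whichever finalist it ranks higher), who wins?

Round 1 first-place votes: Rosa 5, Priya 12, Maya 10, Noor 0. Priya and Maya advance.
Runoff: Priya is ranked above Maya on 12 ballots, Maya above Priya on 15.

Maya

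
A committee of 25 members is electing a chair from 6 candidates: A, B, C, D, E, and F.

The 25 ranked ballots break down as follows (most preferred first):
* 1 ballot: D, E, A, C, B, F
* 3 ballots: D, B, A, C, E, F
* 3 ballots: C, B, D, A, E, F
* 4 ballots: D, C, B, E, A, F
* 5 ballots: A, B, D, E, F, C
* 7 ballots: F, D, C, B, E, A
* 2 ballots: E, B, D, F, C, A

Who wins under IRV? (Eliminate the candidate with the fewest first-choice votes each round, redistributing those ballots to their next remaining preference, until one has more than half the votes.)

D

Round 1: A 5, B 0, C 3, D 8, E 2, F 7. B eliminated.
Round 2: A 5, C 3, D 8, E 2, F 7. E eliminated.
Round 3: A 5, C 3, D 10, F 7. C eliminated.
Round 4: A 5, D 13, F 7. D has a majority (≥13).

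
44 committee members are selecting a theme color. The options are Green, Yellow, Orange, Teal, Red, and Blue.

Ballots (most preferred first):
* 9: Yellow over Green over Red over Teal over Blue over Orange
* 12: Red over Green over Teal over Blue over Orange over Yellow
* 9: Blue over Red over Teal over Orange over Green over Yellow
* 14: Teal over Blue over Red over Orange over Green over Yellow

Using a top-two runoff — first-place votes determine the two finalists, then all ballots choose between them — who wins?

Round 1 first-place votes: Green 0, Yellow 9, Orange 0, Teal 14, Red 12, Blue 9. Teal and Red advance.
Runoff: Teal is ranked above Red on 14 ballots, Red above Teal on 30.

Red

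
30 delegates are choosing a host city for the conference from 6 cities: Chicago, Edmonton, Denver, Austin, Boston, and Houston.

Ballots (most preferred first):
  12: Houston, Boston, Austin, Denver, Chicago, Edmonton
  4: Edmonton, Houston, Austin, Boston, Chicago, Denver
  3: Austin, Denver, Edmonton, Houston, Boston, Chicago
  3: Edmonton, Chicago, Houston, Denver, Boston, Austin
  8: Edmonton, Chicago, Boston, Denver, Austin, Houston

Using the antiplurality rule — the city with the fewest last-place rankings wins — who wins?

Boston

Last-place votes: Chicago 3, Edmonton 12, Denver 4, Austin 3, Boston 0, Houston 8.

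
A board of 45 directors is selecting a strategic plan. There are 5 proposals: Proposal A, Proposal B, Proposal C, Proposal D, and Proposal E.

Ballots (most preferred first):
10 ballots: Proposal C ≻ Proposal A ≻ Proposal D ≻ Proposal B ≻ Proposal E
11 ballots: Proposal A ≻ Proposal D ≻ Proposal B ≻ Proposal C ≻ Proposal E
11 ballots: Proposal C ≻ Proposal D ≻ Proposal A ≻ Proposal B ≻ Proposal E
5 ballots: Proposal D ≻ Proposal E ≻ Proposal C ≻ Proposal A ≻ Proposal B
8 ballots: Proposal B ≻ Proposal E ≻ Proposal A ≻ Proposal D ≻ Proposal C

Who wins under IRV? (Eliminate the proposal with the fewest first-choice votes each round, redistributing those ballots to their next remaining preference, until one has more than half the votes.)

Proposal C

Round 1: Proposal A 11, Proposal B 8, Proposal C 21, Proposal D 5, Proposal E 0. Proposal E eliminated.
Round 2: Proposal A 11, Proposal B 8, Proposal C 21, Proposal D 5. Proposal D eliminated.
Round 3: Proposal A 11, Proposal B 8, Proposal C 26. Proposal C has a majority (≥23).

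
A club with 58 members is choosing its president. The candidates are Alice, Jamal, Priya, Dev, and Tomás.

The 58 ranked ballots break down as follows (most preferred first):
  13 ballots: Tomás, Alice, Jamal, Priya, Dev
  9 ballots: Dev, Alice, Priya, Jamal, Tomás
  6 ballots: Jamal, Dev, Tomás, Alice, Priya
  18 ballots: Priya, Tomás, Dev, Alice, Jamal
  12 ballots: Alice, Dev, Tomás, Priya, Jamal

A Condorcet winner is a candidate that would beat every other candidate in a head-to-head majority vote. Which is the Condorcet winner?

Tomás

Tomás vs Alice: 37–21
Tomás vs Jamal: 43–15
Tomás vs Priya: 31–27
Tomás vs Dev: 31–27
Tomás beats every other candidate.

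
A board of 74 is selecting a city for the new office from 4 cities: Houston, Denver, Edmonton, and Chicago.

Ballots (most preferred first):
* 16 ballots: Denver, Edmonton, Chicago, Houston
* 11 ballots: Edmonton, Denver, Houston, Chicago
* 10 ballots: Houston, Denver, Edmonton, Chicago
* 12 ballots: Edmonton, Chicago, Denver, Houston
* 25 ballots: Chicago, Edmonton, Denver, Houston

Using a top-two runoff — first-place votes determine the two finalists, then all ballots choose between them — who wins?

Edmonton

Round 1 first-place votes: Houston 10, Denver 16, Edmonton 23, Chicago 25. Chicago and Edmonton advance.
Runoff: Chicago is ranked above Edmonton on 25 ballots, Edmonton above Chicago on 49.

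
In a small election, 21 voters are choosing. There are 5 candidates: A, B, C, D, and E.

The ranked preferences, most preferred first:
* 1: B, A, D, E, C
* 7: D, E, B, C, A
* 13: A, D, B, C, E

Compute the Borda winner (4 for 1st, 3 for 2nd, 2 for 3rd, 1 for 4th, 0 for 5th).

D

A: 1×3 + 7×0 + 13×4 = 55
B: 1×4 + 7×2 + 13×2 = 44
C: 1×0 + 7×1 + 13×1 = 20
D: 1×2 + 7×4 + 13×3 = 69
E: 1×1 + 7×3 + 13×0 = 22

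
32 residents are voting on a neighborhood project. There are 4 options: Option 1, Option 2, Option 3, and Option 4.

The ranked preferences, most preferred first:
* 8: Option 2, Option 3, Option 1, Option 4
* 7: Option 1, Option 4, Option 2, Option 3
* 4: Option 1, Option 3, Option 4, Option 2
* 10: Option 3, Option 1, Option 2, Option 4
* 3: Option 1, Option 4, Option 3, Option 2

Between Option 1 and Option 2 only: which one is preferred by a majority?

Option 1

Option 1 is ranked above Option 2 on 24 ballots; Option 2 above Option 1 on 8.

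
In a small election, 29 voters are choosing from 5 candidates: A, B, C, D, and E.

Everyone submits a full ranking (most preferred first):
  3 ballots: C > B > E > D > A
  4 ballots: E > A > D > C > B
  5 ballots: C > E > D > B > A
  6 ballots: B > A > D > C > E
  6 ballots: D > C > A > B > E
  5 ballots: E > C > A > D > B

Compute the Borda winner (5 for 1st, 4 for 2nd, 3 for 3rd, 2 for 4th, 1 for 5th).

C

A: 3×1 + 4×4 + 5×1 + 6×4 + 6×3 + 5×3 = 81
B: 3×4 + 4×1 + 5×2 + 6×5 + 6×2 + 5×1 = 73
C: 3×5 + 4×2 + 5×5 + 6×2 + 6×4 + 5×4 = 104
D: 3×2 + 4×3 + 5×3 + 6×3 + 6×5 + 5×2 = 91
E: 3×3 + 4×5 + 5×4 + 6×1 + 6×1 + 5×5 = 86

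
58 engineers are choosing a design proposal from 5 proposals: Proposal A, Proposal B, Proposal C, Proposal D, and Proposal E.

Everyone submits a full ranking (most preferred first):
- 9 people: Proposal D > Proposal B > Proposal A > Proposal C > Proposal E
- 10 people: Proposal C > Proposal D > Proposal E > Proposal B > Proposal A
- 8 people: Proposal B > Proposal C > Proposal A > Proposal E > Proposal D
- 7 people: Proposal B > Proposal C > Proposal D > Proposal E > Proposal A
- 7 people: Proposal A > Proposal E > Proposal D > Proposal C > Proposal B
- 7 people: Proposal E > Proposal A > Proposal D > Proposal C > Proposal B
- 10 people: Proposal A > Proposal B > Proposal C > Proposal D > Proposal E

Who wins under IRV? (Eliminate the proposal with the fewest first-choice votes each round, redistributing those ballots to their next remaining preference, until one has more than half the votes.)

Round 1: Proposal A 17, Proposal B 15, Proposal C 10, Proposal D 9, Proposal E 7. Proposal E eliminated.
Round 2: Proposal A 24, Proposal B 15, Proposal C 10, Proposal D 9. Proposal D eliminated.
Round 3: Proposal A 24, Proposal B 24, Proposal C 10. Proposal C eliminated.
Round 4: Proposal A 24, Proposal B 34. Proposal B has a majority (≥30).

Proposal B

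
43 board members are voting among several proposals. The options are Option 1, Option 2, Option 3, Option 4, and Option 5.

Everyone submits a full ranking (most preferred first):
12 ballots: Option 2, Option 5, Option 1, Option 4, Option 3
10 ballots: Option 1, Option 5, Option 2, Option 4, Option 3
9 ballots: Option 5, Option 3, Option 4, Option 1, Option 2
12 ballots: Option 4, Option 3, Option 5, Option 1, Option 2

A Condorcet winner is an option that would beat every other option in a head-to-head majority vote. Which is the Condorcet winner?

Option 5 vs Option 1: 33–10
Option 5 vs Option 2: 31–12
Option 5 vs Option 3: 31–12
Option 5 vs Option 4: 31–12
Option 5 beats every other option.

Option 5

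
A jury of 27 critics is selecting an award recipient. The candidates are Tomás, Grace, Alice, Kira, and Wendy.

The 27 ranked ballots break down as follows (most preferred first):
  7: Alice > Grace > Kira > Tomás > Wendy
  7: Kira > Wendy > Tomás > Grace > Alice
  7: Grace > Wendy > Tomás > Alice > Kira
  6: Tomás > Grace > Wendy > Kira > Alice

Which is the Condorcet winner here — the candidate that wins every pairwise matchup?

Grace

Grace vs Tomás: 14–13
Grace vs Alice: 20–7
Grace vs Kira: 20–7
Grace vs Wendy: 20–7
Grace beats every other candidate.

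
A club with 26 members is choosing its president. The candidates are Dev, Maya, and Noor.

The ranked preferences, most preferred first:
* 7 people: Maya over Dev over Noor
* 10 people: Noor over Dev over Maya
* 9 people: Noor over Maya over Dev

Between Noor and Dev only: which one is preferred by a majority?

Noor is ranked above Dev on 19 ballots; Dev above Noor on 7.

Noor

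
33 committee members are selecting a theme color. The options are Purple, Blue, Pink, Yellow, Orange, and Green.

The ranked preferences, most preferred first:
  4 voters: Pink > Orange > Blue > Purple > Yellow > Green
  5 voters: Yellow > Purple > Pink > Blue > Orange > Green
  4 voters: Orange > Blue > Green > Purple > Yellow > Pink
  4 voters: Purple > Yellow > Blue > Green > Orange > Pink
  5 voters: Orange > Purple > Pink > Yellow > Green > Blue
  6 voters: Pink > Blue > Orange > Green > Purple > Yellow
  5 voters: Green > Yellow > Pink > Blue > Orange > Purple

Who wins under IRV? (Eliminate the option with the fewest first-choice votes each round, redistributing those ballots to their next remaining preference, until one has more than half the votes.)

Yellow

Round 1: Purple 4, Blue 0, Pink 10, Yellow 5, Orange 9, Green 5. Blue eliminated.
Round 2: Purple 4, Pink 10, Yellow 5, Orange 9, Green 5. Purple eliminated.
Round 3: Pink 10, Yellow 9, Orange 9, Green 5. Green eliminated.
Round 4: Pink 10, Yellow 14, Orange 9. Orange eliminated.
Round 5: Pink 15, Yellow 18. Yellow has a majority (≥17).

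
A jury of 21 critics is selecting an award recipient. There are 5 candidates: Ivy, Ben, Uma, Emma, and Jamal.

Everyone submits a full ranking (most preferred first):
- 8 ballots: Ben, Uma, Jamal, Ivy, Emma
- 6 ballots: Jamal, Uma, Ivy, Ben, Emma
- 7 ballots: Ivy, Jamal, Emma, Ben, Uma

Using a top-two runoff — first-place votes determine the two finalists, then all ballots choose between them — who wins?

Round 1 first-place votes: Ivy 7, Ben 8, Uma 0, Emma 0, Jamal 6. Ben and Ivy advance.
Runoff: Ben is ranked above Ivy on 8 ballots, Ivy above Ben on 13.

Ivy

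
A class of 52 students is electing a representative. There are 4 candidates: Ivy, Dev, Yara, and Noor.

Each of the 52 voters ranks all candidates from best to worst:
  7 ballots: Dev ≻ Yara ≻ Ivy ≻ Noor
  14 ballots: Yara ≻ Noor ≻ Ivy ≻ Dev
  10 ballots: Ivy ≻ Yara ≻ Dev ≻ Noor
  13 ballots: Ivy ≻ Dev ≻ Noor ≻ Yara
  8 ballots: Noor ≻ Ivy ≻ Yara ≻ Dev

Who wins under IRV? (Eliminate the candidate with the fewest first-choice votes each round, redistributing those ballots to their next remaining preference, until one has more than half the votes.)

Ivy

Round 1: Ivy 23, Dev 7, Yara 14, Noor 8. Dev eliminated.
Round 2: Ivy 23, Yara 21, Noor 8. Noor eliminated.
Round 3: Ivy 31, Yara 21. Ivy has a majority (≥27).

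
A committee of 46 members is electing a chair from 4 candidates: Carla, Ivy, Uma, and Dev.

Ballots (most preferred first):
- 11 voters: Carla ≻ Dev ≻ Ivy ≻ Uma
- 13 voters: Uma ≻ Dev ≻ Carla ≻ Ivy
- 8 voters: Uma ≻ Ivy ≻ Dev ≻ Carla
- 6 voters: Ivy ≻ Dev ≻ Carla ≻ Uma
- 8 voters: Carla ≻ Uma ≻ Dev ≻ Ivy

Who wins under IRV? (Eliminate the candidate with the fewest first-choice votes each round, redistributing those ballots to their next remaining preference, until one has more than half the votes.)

Round 1: Carla 19, Ivy 6, Uma 21, Dev 0. Dev eliminated.
Round 2: Carla 19, Ivy 6, Uma 21. Ivy eliminated.
Round 3: Carla 25, Uma 21. Carla has a majority (≥24).

Carla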